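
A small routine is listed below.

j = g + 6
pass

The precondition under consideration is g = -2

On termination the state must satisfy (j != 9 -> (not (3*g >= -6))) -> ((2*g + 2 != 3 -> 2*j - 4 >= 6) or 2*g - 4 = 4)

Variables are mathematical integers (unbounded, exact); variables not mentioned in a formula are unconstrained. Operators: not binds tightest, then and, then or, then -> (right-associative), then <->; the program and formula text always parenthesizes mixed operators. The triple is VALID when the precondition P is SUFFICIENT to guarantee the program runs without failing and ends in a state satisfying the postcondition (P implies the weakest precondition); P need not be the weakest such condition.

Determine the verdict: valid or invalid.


Working backward. After the program, the postcondition (j != 9 -> (not (3*g >= -6))) -> ((2*g + 2 != 3 -> 2*j - 4 >= 6) or 2*g - 4 = 4) must hold; in canonical form it is (j != 9 -> (not (3*g >= -6))) -> ((2*g != 1 -> 2*j >= 10) or 2*g = 8).
Before skip: (j != 9 -> (not (3*g >= -6))) -> ((2*g != 1 -> 2*j >= 10) or 2*g = 8)
Before j := g + 6: (g != 3 -> (not (3*g >= -6))) -> ((2*g != 1 -> 2*g >= -2) or 2*g = 8)
The weakest precondition is (g != 3 -> (not (3*g >= -6))) -> ((2*g != 1 -> 2*g >= -2) or 2*g = 8).
Check whether g = -2 implies it.
Every state satisfying the precondition satisfies the weakest precondition: the implication holds.
Answer: valid


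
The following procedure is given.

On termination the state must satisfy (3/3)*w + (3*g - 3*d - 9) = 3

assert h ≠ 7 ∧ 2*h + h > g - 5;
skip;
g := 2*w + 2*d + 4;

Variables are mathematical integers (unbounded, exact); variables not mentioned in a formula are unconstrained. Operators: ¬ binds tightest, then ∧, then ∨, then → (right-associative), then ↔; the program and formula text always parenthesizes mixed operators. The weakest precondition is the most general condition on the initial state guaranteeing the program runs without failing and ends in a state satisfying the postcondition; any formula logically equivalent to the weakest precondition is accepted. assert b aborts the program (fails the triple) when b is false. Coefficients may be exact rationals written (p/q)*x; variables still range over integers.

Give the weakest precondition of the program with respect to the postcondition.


Working backward. After the program, the postcondition (3/3)*w + (3*g - 3*d - 9) = 3 must hold; in canonical form it is 3*g + w = 3*d + 12.
Before g := 2*w + 2*d + 4: 3*d + 7*w = 0
Before skip: 3*d + 7*w = 0
Before assert h ≠ 7 ∧ 2*h + h > g - 5: h ≠ 7 ∧ 3*h > g - 5 ∧ 3*d + 7*w = 0
Answer: WP = h ≠ 7 ∧ 3*h > g - 5 ∧ 3*d + 7*w = 0


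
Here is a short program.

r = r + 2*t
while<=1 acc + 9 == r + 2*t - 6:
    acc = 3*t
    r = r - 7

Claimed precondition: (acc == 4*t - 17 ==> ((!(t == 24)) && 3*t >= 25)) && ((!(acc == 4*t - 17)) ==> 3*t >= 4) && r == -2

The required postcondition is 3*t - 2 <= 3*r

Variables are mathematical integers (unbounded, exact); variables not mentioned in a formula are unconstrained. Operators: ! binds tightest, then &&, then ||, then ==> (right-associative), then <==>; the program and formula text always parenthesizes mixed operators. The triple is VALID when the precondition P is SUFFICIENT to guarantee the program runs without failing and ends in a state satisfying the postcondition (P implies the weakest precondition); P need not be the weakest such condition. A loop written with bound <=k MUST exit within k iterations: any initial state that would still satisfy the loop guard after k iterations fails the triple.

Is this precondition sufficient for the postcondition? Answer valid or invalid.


Working backward. After the program, the postcondition 3*t - 2 <= 3*r must hold; in canonical form it is 3*t <= 3*r + 2.
Before the loop (bound <=1), unroll the exhaustion recursion (WP_0 = exit-now case; WP_j = one more guarded iteration, up to j = 1):
  WP_0: (!(acc == r + 2*t - 15)) && 3*t <= 3*r + 2
  WP_1: (acc == r + 2*t - 15 ==> ((!(t == r - 22)) && 3*t <= 3*r - 19)) && ((!(acc == r + 2*t - 15)) ==> 3*t <= 3*r + 2)
So before the loop: (acc == r + 2*t - 15 ==> ((!(t == r - 22)) && 3*t <= 3*r - 19)) && ((!(acc == r + 2*t - 15)) ==> 3*t <= 3*r + 2)
Before r := r + 2*t: (acc == r + 4*t - 15 ==> ((!(r + t == 22)) && 3*r + 3*t >= 19)) && ((!(acc == r + 4*t - 15)) ==> 3*r + 3*t >= -2)
The weakest precondition is (acc == r + 4*t - 15 ==> ((!(r + t == 22)) && 3*r + 3*t >= 19)) && ((!(acc == r + 4*t - 15)) ==> 3*r + 3*t >= -2).
Check whether (acc == 4*t - 17 ==> ((!(t == 24)) && 3*t >= 25)) && ((!(acc == 4*t - 17)) ==> 3*t >= 4) && r == -2 implies it.
Every state satisfying the precondition satisfies the weakest precondition: the implication holds.
Answer: valid


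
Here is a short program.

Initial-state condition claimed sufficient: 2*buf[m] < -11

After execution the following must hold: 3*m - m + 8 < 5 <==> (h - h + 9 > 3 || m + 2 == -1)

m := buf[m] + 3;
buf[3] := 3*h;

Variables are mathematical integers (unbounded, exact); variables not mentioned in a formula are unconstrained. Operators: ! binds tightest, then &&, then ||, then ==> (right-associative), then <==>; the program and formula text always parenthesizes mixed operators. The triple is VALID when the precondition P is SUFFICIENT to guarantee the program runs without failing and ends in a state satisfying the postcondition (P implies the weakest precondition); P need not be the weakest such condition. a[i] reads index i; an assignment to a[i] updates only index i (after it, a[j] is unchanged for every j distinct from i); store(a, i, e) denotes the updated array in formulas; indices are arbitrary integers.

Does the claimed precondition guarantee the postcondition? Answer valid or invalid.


Working backward. After the program, the postcondition 3*m - m + 8 < 5 <==> (h - h + 9 > 3 || m + 2 == -1) must hold; in canonical form it is 2*m < -3.
Before buf[3] := 3*h: 2*m < -3
Before m := buf[m] + 3: 2*buf[m] < -9
The weakest precondition is 2*buf[m] < -9.
Check whether 2*buf[m] < -11 implies it.
Every state satisfying the precondition satisfies the weakest precondition: the implication holds.
Answer: valid


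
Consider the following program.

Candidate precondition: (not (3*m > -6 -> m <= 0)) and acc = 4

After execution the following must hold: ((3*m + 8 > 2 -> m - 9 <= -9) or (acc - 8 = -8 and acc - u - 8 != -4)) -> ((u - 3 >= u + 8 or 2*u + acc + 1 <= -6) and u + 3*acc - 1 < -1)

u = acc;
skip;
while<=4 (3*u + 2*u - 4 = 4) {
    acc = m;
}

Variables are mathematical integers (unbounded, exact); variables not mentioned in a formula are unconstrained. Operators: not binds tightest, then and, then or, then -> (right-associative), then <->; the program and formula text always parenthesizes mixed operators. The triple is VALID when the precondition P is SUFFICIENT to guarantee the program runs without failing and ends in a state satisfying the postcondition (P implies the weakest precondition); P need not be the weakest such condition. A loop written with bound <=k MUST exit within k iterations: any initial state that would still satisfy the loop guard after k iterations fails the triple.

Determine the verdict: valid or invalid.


Working backward. After the program, the postcondition ((3*m + 8 > 2 -> m - 9 <= -9) or (acc - 8 = -8 and acc - u - 8 != -4)) -> ((u - 3 >= u + 8 or 2*u + acc + 1 <= -6) and u + 3*acc - 1 < -1) must hold; in canonical form it is ((3*m > -6 -> m <= 0) or (acc = 0 and acc != u + 4)) -> (acc + 2*u <= -7 and 3*acc + u < 0).
Before the loop (bound <=4), unroll the exhaustion recursion (WP_0 = exit-now case; WP_j = one more guarded iteration, up to j = 4):
  WP_0: (not (5*u = 8)) and (((3*m > -6 -> m <= 0) or (acc = 0 and acc != u + 4)) -> (acc + 2*u <= -7 and 3*acc + u < 0))
  WP_1: (5*u = 8 -> ((not (5*u = 8)) and (((3*m > -6 -> m <= 0) or (m = 0 and m != u + 4)) -> (m + 2*u <= -7 and 3*m + u < 0)))) and ((not (5*u = 8)) -> (((3*m > -6 -> m <= 0) or (acc = 0 and acc != u + 4)) -> (acc + 2*u <= -7 and 3*acc + u < 0)))
  WP_2: (5*u = 8 -> ((5*u = 8 -> ((not (5*u = 8)) and (((3*m > -6 -> m <= 0) or (m = 0 and m != u + 4)) -> (m + 2*u <= -7 and 3*m + u < 0)))) and ((not (5*u = 8)) -> (((3*m > -6 -> m <= 0) or (m = 0 and m != u + 4)) -> (m + 2*u <= -7 and 3*m + u < 0))))) and ((not (5*u = 8)) -> (((3*m > -6 -> m <= 0) or (acc = 0 and acc != u + 4)) -> (acc + 2*u <= -7 and 3*acc + u < 0)))
  WP_3: (5*u = 8 -> ((5*u = 8 -> ((5*u = 8 -> ((not (5*u = 8)) and (((3*m > -6 -> m <= 0) or (m = 0 and m != u + 4)) -> (m + 2*u <= -7 and 3*m + u < 0)))) and ((not (5*u = 8)) -> (((3*m > -6 -> m <= 0) or (m = 0 and m != u + 4)) -> (m + 2*u <= -7 and 3*m + u < 0))))) and ((not (5*u = 8)) -> (((3*m > -6 -> m <= 0) or (m = 0 and m != u + 4)) -> (m + 2*u <= -7 and 3*m + u < 0))))) and ((not (5*u = 8)) -> (((3*m > -6 -> m <= 0) or (acc = 0 and acc != u + 4)) -> (acc + 2*u <= -7 and 3*acc + u < 0)))
  WP_4: (5*u = 8 -> ((5*u = 8 -> ((5*u = 8 -> ((5*u = 8 -> ((not (5*u = 8)) and (((3*m > -6 -> m <= 0) or (m = 0 and m != u + 4)) -> (m + 2*u <= -7 and 3*m + u < 0)))) and ((not (5*u = 8)) -> (((3*m > -6 -> m <= 0) or (m = 0 and m != u + 4)) -> (m + 2*u <= -7 and 3*m + u < 0))))) and ((not (5*u = 8)) -> (((3*m > -6 -> m <= 0) or (m = 0 and m != u + 4)) -> (m + 2*u <= -7 and 3*m + u < 0))))) and ((not (5*u = 8)) -> (((3*m > -6 -> m <= 0) or (m = 0 and m != u + 4)) -> (m + 2*u <= -7 and 3*m + u < 0))))) and ((not (5*u = 8)) -> (((3*m > -6 -> m <= 0) or (acc = 0 and acc != u + 4)) -> (acc + 2*u <= -7 and 3*acc + u < 0)))
So before the loop: (5*u = 8 -> ((5*u = 8 -> ((5*u = 8 -> ((5*u = 8 -> ((not (5*u = 8)) and (((3*m > -6 -> m <= 0) or (m = 0 and m != u + 4)) -> (m + 2*u <= -7 and 3*m + u < 0)))) and ((not (5*u = 8)) -> (((3*m > -6 -> m <= 0) or (m = 0 and m != u + 4)) -> (m + 2*u <= -7 and 3*m + u < 0))))) and ((not (5*u = 8)) -> (((3*m > -6 -> m <= 0) or (m = 0 and m != u + 4)) -> (m + 2*u <= -7 and 3*m + u < 0))))) and ((not (5*u = 8)) -> (((3*m > -6 -> m <= 0) or (m = 0 and m != u + 4)) -> (m + 2*u <= -7 and 3*m + u < 0))))) and ((not (5*u = 8)) -> (((3*m > -6 -> m <= 0) or (acc = 0 and acc != u + 4)) -> (acc + 2*u <= -7 and 3*acc + u < 0)))
Before skip: (5*u = 8 -> ((5*u = 8 -> ((5*u = 8 -> ((5*u = 8 -> ((not (5*u = 8)) and (((3*m > -6 -> m <= 0) or (m = 0 and m != u + 4)) -> (m + 2*u <= -7 and 3*m + u < 0)))) and ((not (5*u = 8)) -> (((3*m > -6 -> m <= 0) or (m = 0 and m != u + 4)) -> (m + 2*u <= -7 and 3*m + u < 0))))) and ((not (5*u = 8)) -> (((3*m > -6 -> m <= 0) or (m = 0 and m != u + 4)) -> (m + 2*u <= -7 and 3*m + u < 0))))) and ((not (5*u = 8)) -> (((3*m > -6 -> m <= 0) or (m = 0 and m != u + 4)) -> (m + 2*u <= -7 and 3*m + u < 0))))) and ((not (5*u = 8)) -> (((3*m > -6 -> m <= 0) or (acc = 0 and acc != u + 4)) -> (acc + 2*u <= -7 and 3*acc + u < 0)))
Before u := acc: (5*acc = 8 -> ((5*acc = 8 -> ((5*acc = 8 -> ((5*acc = 8 -> ((not (5*acc = 8)) and (((3*m > -6 -> m <= 0) or (m = 0 and m != acc + 4)) -> (2*acc + m <= -7 and acc + 3*m < 0)))) and ((not (5*acc = 8)) -> (((3*m > -6 -> m <= 0) or (m = 0 and m != acc + 4)) -> (2*acc + m <= -7 and acc + 3*m < 0))))) and ((not (5*acc = 8)) -> (((3*m > -6 -> m <= 0) or (m = 0 and m != acc + 4)) -> (2*acc + m <= -7 and acc + 3*m < 0))))) and ((not (5*acc = 8)) -> (((3*m > -6 -> m <= 0) or (m = 0 and m != acc + 4)) -> (2*acc + m <= -7 and acc + 3*m < 0))))) and ((not (5*acc = 8)) -> (((3*m > -6 -> m <= 0) or acc = 0) -> (3*acc <= -7 and 4*acc < 0)))
The weakest precondition is (5*acc = 8 -> ((5*acc = 8 -> ((5*acc = 8 -> ((5*acc = 8 -> ((not (5*acc = 8)) and (((3*m > -6 -> m <= 0) or (m = 0 and m != acc + 4)) -> (2*acc + m <= -7 and acc + 3*m < 0)))) and ((not (5*acc = 8)) -> (((3*m > -6 -> m <= 0) or (m = 0 and m != acc + 4)) -> (2*acc + m <= -7 and acc + 3*m < 0))))) and ((not (5*acc = 8)) -> (((3*m > -6 -> m <= 0) or (m = 0 and m != acc + 4)) -> (2*acc + m <= -7 and acc + 3*m < 0))))) and ((not (5*acc = 8)) -> (((3*m > -6 -> m <= 0) or (m = 0 and m != acc + 4)) -> (2*acc + m <= -7 and acc + 3*m < 0))))) and ((not (5*acc = 8)) -> (((3*m > -6 -> m <= 0) or acc = 0) -> (3*acc <= -7 and 4*acc < 0))).
Check whether (not (3*m > -6 -> m <= 0)) and acc = 4 implies it.
Every state satisfying the precondition satisfies the weakest precondition: the implication holds.
Answer: valid


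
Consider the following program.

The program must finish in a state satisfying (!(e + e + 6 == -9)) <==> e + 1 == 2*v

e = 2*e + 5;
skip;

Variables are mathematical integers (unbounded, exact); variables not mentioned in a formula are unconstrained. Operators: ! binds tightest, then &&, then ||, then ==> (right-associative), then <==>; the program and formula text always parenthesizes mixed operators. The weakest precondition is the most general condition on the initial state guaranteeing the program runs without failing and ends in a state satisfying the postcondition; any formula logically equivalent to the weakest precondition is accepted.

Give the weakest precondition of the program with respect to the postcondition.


Working backward. After the program, the postcondition (!(e + e + 6 == -9)) <==> e + 1 == 2*v must hold; in canonical form it is (!(2*e == -15)) <==> e == 2*v - 1.
Before skip: (!(2*e == -15)) <==> e == 2*v - 1
Before e := 2*e + 5: (!(4*e == -25)) <==> 2*e == 2*v - 6
Answer: WP = (!(4*e == -25)) <==> 2*e == 2*v - 6


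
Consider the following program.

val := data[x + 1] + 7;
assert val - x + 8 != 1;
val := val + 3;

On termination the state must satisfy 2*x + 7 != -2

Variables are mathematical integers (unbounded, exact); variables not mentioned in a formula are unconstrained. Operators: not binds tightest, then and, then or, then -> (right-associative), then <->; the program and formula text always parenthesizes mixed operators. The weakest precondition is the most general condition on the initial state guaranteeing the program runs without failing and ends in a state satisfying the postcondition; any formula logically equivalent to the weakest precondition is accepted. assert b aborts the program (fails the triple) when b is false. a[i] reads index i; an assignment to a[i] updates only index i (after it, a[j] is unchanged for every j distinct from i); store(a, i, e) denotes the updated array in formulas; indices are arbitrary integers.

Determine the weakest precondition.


Working backward. After the program, the postcondition 2*x + 7 != -2 must hold; in canonical form it is 2*x != -9.
Before val := val + 3: 2*x != -9
Before assert val - x + 8 != 1: val != x - 7 and 2*x != -9
Before val := data[x + 1] + 7: data[x + 1] != x - 14 and 2*x != -9
Answer: WP = data[x + 1] != x - 14 and 2*x != -9


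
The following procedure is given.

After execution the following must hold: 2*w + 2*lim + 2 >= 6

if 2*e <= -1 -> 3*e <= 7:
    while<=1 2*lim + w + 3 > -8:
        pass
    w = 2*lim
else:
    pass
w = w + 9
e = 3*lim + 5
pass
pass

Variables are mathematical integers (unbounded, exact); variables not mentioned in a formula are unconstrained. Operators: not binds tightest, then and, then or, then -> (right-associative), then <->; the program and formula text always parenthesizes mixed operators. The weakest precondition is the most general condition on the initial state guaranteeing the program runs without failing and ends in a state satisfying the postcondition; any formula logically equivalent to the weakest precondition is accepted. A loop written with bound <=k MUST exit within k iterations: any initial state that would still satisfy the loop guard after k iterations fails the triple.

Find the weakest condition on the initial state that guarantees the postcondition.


Working backward. After the program, the postcondition 2*w + 2*lim + 2 >= 6 must hold; in canonical form it is 2*lim + 2*w >= 4.
Before skip: 2*lim + 2*w >= 4
Before skip: 2*lim + 2*w >= 4
Before e := 3*lim + 5: 2*lim + 2*w >= 4
Before w := w + 9: 2*lim + 2*w >= -14
Then branch requires (2*lim + w > -11 -> ((not (2*lim + w > -11)) and 6*lim >= -14)) and ((not (2*lim + w > -11)) -> 6*lim >= -14); else branch requires 2*lim + 2*w >= -14.
Before the if: ((2*e <= -1 -> 3*e <= 7) -> ((2*lim + w > -11 -> ((not (2*lim + w > -11)) and 6*lim >= -14)) and ((not (2*lim + w > -11)) -> 6*lim >= -14))) and ((not (2*e <= -1 -> 3*e <= 7)) -> 2*lim + 2*w >= -14)
Answer: WP = ((2*e <= -1 -> 3*e <= 7) -> ((2*lim + w > -11 -> ((not (2*lim + w > -11)) and 6*lim >= -14)) and ((not (2*lim + w > -11)) -> 6*lim >= -14))) and ((not (2*e <= -1 -> 3*e <= 7)) -> 2*lim + 2*w >= -14)


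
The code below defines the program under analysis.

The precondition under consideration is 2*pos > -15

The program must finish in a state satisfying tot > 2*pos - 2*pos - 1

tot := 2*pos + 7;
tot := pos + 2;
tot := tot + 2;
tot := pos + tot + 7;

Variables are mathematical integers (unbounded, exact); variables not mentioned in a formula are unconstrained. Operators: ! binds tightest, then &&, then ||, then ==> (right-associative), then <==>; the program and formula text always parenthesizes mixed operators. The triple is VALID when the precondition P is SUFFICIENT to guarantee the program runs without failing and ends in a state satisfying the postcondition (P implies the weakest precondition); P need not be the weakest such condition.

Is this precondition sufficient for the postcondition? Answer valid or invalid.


Working backward. After the program, the postcondition tot > 2*pos - 2*pos - 1 must hold; in canonical form it is tot > -1.
Before tot := pos + tot + 7: pos + tot > -8
Before tot := tot + 2: pos + tot > -10
Before tot := pos + 2: 2*pos > -12
Before tot := 2*pos + 7: 2*pos > -12
The weakest precondition is 2*pos > -12.
Check whether 2*pos > -15 implies it.
Countermodel: at the initial state pos = -7, the precondition holds but the weakest precondition fails.
Answer: invalid


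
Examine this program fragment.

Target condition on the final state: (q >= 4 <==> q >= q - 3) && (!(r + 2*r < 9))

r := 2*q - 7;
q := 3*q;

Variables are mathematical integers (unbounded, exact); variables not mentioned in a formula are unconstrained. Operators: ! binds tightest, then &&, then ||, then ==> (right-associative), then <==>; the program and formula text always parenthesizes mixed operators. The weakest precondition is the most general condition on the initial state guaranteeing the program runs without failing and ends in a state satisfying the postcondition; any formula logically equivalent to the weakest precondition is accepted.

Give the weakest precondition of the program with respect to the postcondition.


Working backward. After the program, the postcondition (q >= 4 <==> q >= q - 3) && (!(r + 2*r < 9)) must hold; in canonical form it is q >= 4 && (!(3*r < 9)).
Before q := 3*q: 3*q >= 4 && (!(3*r < 9))
Before r := 2*q - 7: 3*q >= 4 && (!(6*q < 30))
Answer: WP = 3*q >= 4 && (!(6*q < 30))


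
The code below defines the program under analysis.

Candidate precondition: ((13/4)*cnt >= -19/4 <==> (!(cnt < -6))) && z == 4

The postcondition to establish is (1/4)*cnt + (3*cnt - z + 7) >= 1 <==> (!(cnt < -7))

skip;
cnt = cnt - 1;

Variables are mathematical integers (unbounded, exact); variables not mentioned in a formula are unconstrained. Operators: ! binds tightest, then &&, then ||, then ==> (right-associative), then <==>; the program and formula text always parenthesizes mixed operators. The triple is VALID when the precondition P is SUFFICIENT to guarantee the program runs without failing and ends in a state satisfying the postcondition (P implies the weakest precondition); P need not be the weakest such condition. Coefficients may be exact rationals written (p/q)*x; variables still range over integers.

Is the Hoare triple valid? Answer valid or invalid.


Working backward. After the program, the postcondition (1/4)*cnt + (3*cnt - z + 7) >= 1 <==> (!(cnt < -7)) must hold; in canonical form it is (13/4)*cnt >= z - 6 <==> (!(cnt < -7)).
Before cnt := cnt - 1: (13/4)*cnt >= z - 11/4 <==> (!(cnt < -6))
Before skip: (13/4)*cnt >= z - 11/4 <==> (!(cnt < -6))
The weakest precondition is (13/4)*cnt >= z - 11/4 <==> (!(cnt < -6)).
Check whether ((13/4)*cnt >= -19/4 <==> (!(cnt < -6))) && z == 4 implies it.
Countermodel: at the initial state cnt = 0, z = 4, the precondition holds but the weakest precondition fails.
Answer: invalid


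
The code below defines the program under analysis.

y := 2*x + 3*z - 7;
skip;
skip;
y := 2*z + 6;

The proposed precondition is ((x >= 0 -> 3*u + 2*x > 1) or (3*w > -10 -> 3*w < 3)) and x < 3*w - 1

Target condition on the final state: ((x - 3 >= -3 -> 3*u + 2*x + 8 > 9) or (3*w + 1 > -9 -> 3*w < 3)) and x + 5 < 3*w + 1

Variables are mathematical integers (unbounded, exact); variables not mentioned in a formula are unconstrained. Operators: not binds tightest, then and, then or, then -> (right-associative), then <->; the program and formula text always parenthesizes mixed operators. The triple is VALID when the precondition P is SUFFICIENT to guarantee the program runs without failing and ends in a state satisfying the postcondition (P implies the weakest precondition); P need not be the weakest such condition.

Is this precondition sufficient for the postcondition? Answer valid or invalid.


Working backward. After the program, the postcondition ((x - 3 >= -3 -> 3*u + 2*x + 8 > 9) or (3*w + 1 > -9 -> 3*w < 3)) and x + 5 < 3*w + 1 must hold; in canonical form it is ((x >= 0 -> 3*u + 2*x > 1) or (3*w > -10 -> 3*w < 3)) and x < 3*w - 4.
Before y := 2*z + 6: ((x >= 0 -> 3*u + 2*x > 1) or (3*w > -10 -> 3*w < 3)) and x < 3*w - 4
Before skip: ((x >= 0 -> 3*u + 2*x > 1) or (3*w > -10 -> 3*w < 3)) and x < 3*w - 4
Before skip: ((x >= 0 -> 3*u + 2*x > 1) or (3*w > -10 -> 3*w < 3)) and x < 3*w - 4
Before y := 2*x + 3*z - 7: ((x >= 0 -> 3*u + 2*x > 1) or (3*w > -10 -> 3*w < 3)) and x < 3*w - 4
The weakest precondition is ((x >= 0 -> 3*u + 2*x > 1) or (3*w > -10 -> 3*w < 3)) and x < 3*w - 4.
Check whether ((x >= 0 -> 3*u + 2*x > 1) or (3*w > -10 -> 3*w < 3)) and x < 3*w - 1 implies it.
Countermodel: at the initial state u = 2, w = 0, x = -2, the precondition holds but the weakest precondition fails.
Answer: invalid


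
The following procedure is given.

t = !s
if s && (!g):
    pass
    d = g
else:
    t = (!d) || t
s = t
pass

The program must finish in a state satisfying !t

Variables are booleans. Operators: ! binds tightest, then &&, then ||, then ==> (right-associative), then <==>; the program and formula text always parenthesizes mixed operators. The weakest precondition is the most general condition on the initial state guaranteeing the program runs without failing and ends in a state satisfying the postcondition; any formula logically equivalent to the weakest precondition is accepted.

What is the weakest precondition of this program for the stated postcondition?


Working backward. After the program, !t must hold.
Before skip: !t
Before s := t: !t
Then branch requires !t; else branch requires !((!d) || t).
Before the if: ((s && (!g)) ==> (!t)) && ((!(s && (!g))) ==> (!((!d) || t)))
Before t := !s: ((s && (!g)) ==> s) && ((!(s && (!g))) ==> (!((!d) || (!s))))
Answer: WP = ((s && (!g)) ==> s) && ((!(s && (!g))) ==> (!((!d) || (!s))))


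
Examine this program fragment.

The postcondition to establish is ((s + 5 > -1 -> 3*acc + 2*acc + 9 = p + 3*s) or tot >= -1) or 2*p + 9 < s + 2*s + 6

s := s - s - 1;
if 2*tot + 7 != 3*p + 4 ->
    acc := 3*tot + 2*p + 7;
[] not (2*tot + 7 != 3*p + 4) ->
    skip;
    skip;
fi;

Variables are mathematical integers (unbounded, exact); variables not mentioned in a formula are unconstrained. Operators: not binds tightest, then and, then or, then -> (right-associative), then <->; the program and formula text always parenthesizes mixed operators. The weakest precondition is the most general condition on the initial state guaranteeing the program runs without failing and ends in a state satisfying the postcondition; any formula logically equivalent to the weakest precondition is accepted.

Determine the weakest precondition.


Working backward. After the program, the postcondition ((s + 5 > -1 -> 3*acc + 2*acc + 9 = p + 3*s) or tot >= -1) or 2*p + 9 < s + 2*s + 6 must hold; in canonical form it is (s > -6 -> 5*acc = p + 3*s - 9) or tot >= -1 or 2*p < 3*s - 3.
Then branch requires (s > -6 -> 9*p + 15*tot = 3*s - 44) or tot >= -1 or 2*p < 3*s - 3; else branch requires (s > -6 -> 5*acc = p + 3*s - 9) or tot >= -1 or 2*p < 3*s - 3.
Before the if: (2*tot != 3*p - 3 -> ((s > -6 -> 9*p + 15*tot = 3*s - 44) or tot >= -1 or 2*p < 3*s - 3)) and ((not (2*tot != 3*p - 3)) -> ((s > -6 -> 5*acc = p + 3*s - 9) or tot >= -1 or 2*p < 3*s - 3))
Before s := s - s - 1: (2*tot != 3*p - 3 -> (9*p + 15*tot = -47 or tot >= -1 or 2*p < -6)) and ((not (2*tot != 3*p - 3)) -> (5*acc = p - 12 or tot >= -1 or 2*p < -6))
Answer: WP = (2*tot != 3*p - 3 -> (9*p + 15*tot = -47 or tot >= -1 or 2*p < -6)) and ((not (2*tot != 3*p - 3)) -> (5*acc = p - 12 or tot >= -1 or 2*p < -6))


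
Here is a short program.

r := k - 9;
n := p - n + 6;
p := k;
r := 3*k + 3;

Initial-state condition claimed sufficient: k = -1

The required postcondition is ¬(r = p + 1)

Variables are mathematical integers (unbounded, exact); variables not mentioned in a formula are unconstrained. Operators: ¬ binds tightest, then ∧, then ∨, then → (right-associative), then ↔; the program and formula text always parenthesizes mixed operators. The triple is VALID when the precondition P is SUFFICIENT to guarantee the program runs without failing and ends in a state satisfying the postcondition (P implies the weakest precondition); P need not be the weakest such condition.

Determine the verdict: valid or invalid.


Working backward. After the program, ¬(r = p + 1) must hold.
Before r := 3*k + 3: ¬(3*k = p - 2)
Before p := k: ¬(2*k = -2)
Before n := p - n + 6: ¬(2*k = -2)
Before r := k - 9: ¬(2*k = -2)
The weakest precondition is ¬(2*k = -2).
Check whether k = -1 implies it.
Countermodel: at the initial state k = -1, the precondition holds but the weakest precondition fails.
Answer: invalid


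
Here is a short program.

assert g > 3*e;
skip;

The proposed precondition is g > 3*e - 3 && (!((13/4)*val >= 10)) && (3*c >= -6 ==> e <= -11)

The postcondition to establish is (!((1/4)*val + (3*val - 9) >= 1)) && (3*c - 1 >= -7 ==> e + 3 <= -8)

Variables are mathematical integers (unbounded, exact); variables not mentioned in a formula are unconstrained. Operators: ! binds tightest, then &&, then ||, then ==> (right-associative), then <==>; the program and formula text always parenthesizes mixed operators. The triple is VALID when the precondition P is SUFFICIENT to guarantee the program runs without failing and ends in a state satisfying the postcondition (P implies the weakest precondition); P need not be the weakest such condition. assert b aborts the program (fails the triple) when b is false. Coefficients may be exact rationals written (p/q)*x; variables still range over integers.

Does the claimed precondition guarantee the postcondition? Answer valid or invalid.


Working backward. After the program, the postcondition (!((1/4)*val + (3*val - 9) >= 1)) && (3*c - 1 >= -7 ==> e + 3 <= -8) must hold; in canonical form it is (!((13/4)*val >= 10)) && (3*c >= -6 ==> e <= -11).
Before skip: (!((13/4)*val >= 10)) && (3*c >= -6 ==> e <= -11)
Before assert g > 3*e: g > 3*e && (!((13/4)*val >= 10)) && (3*c >= -6 ==> e <= -11)
The weakest precondition is g > 3*e && (!((13/4)*val >= 10)) && (3*c >= -6 ==> e <= -11).
Check whether g > 3*e - 3 && (!((13/4)*val >= 10)) && (3*c >= -6 ==> e <= -11) implies it.
Countermodel: at the initial state c = -3, e = 0, g = 0, val = 3, the precondition holds but the weakest precondition fails.
Answer: invalid


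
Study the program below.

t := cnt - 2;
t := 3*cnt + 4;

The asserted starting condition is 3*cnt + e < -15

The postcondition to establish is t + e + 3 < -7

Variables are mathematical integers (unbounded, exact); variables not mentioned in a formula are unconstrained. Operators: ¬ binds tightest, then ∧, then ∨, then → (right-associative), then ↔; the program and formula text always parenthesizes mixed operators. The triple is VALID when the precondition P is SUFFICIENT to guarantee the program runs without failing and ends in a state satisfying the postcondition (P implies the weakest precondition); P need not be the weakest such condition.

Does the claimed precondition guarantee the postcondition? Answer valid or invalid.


Working backward. After the program, the postcondition t + e + 3 < -7 must hold; in canonical form it is e + t < -10.
Before t := 3*cnt + 4: 3*cnt + e < -14
Before t := cnt - 2: 3*cnt + e < -14
The weakest precondition is 3*cnt + e < -14.
Check whether 3*cnt + e < -15 implies it.
Every state satisfying the precondition satisfies the weakest precondition: the implication holds.
Answer: valid


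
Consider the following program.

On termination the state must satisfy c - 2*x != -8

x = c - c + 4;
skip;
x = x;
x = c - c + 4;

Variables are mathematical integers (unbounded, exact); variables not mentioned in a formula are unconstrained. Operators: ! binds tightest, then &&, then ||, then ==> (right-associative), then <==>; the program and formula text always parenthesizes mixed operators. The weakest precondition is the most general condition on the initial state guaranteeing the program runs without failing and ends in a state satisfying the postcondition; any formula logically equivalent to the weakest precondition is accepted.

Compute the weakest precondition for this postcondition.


Working backward. After the program, the postcondition c - 2*x != -8 must hold; in canonical form it is c != 2*x - 8.
Before x := c - c + 4: c != 0
Before x := x: c != 0
Before skip: c != 0
Before x := c - c + 4: c != 0
Answer: WP = c != 0


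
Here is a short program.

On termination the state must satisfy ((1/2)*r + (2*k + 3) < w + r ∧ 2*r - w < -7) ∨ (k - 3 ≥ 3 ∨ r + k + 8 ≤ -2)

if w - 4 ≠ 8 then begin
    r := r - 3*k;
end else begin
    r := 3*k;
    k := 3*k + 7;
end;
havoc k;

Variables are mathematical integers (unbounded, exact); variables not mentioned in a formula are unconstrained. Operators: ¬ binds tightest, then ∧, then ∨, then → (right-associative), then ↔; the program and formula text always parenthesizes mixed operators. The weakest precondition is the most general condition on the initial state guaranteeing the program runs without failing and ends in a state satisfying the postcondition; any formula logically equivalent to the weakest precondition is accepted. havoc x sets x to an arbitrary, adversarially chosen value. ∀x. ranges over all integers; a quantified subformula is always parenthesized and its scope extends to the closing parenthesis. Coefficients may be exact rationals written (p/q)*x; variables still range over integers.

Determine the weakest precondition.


Working backward. After the program, the postcondition ((1/2)*r + (2*k + 3) < w + r ∧ 2*r - w < -7) ∨ (k - 3 ≥ 3 ∨ r + k + 8 ≤ -2) must hold; in canonical form it is (2*k < (1/2)*r + w - 3 ∧ 2*r < w - 7) ∨ k ≥ 6 ∨ k + r ≤ -10.
Before havoc k: ∀k_1. ((2*k_1 < (1/2)*r + w - 3 ∧ 2*r < w - 7) ∨ k_1 ≥ 6 ∨ k_1 + r ≤ -10)
Then branch requires ∀k_1. (((3/2)*k + 2*k_1 < (1/2)*r + w - 3 ∧ 2*r < 6*k + w - 7) ∨ k_1 ≥ 6 ∨ k_1 + r ≤ 3*k - 10); else branch requires ∀k_1. ((2*k_1 < (3/2)*k + w - 3 ∧ 6*k < w - 7) ∨ k_1 ≥ 6 ∨ 3*k + k_1 ≤ -10).
Before the if: (w ≠ 12 → (∀k_1. (((3/2)*k + 2*k_1 < (1/2)*r + w - 3 ∧ 2*r < 6*k + w - 7) ∨ k_1 ≥ 6 ∨ k_1 + r ≤ 3*k - 10))) ∧ ((¬(w ≠ 12)) → (∀k_1. ((2*k_1 < (3/2)*k + w - 3 ∧ 6*k < w - 7) ∨ k_1 ≥ 6 ∨ 3*k + k_1 ≤ -10)))
Answer: WP = (w ≠ 12 → (∀k_1. (((3/2)*k + 2*k_1 < (1/2)*r + w - 3 ∧ 2*r < 6*k + w - 7) ∨ k_1 ≥ 6 ∨ k_1 + r ≤ 3*k - 10))) ∧ ((¬(w ≠ 12)) → (∀k_1. ((2*k_1 < (3/2)*k + w - 3 ∧ 6*k < w - 7) ∨ k_1 ≥ 6 ∨ 3*k + k_1 ≤ -10)))


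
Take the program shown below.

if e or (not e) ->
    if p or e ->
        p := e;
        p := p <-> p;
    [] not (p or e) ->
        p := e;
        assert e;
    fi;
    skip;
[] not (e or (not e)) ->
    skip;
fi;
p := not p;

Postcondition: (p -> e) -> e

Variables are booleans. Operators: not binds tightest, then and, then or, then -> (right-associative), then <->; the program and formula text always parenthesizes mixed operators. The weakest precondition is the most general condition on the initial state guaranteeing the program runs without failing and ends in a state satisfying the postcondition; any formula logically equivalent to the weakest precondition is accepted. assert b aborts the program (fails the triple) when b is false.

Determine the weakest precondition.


Working backward. After the program, (p -> e) -> e must hold.
Before p := not p: ((not p) -> e) -> e
Then branch requires ((p or e) -> e) and ((not (p or e)) -> (e and (((not e) -> e) -> e))); else branch requires ((not p) -> e) -> e.
Before the if: ((p or e) -> e) and ((not (p or e)) -> (e and (((not e) -> e) -> e)))
Answer: WP = ((p or e) -> e) and ((not (p or e)) -> (e and (((not e) -> e) -> e)))


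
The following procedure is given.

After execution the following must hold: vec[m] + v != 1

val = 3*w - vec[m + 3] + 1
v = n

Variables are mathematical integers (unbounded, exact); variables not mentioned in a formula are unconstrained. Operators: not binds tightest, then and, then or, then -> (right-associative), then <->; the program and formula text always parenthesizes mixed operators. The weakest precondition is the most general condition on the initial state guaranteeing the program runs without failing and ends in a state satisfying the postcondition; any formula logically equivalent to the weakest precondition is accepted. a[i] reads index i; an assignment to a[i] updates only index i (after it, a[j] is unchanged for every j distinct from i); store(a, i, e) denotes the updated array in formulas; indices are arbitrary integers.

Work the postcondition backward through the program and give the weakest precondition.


Working backward. After the program, vec[m] + v != 1 must hold.
Before v := n: vec[m] + n != 1
Before val := 3*w - vec[m + 3] + 1: vec[m] + n != 1
Answer: WP = vec[m] + n != 1


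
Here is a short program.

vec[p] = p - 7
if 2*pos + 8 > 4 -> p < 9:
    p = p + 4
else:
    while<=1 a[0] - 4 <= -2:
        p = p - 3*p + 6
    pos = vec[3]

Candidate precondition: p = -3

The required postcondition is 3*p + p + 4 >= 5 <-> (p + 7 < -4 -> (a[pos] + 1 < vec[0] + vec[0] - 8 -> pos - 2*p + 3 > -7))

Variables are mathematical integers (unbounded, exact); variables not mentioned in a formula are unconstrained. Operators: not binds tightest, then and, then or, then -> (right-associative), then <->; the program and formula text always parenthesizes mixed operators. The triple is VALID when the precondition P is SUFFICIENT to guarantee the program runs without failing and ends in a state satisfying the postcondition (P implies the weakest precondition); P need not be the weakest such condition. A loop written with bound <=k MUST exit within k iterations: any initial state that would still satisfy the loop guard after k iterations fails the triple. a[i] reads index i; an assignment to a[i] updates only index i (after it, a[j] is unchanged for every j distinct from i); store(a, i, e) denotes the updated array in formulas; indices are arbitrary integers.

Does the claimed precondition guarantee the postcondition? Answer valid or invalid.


Working backward. After the program, the postcondition 3*p + p + 4 >= 5 <-> (p + 7 < -4 -> (a[pos] + 1 < vec[0] + vec[0] - 8 -> pos - 2*p + 3 > -7)) must hold; in canonical form it is 4*p >= 1 <-> (p < -11 -> (a[pos] < 2*vec[0] - 9 -> pos > 2*p - 10)).
Then branch requires 4*p >= -15 <-> (p < -15 -> (a[pos] < 2*vec[0] - 9 -> pos > 2*p - 2)); else branch requires (a[0] <= 2 -> ((not (a[0] <= 2)) and (8*p <= 23 <-> (2*p > 17 -> (a[vec[3]] < 2*vec[0] - 9 -> vec[3] + 4*p > 2))))) and ((not (a[0] <= 2)) -> (4*p >= 1 <-> (p < -11 -> (a[vec[3]] < 2*vec[0] - 9 -> vec[3] > 2*p - 10)))).
Before the if: ((2*pos > -4 -> p < 9) -> (4*p >= -15 <-> (p < -15 -> (a[pos] < 2*vec[0] - 9 -> pos > 2*p - 2)))) and ((not (2*pos > -4 -> p < 9)) -> ((a[0] <= 2 -> ((not (a[0] <= 2)) and (8*p <= 23 <-> (2*p > 17 -> (a[vec[3]] < 2*vec[0] - 9 -> vec[3] + 4*p > 2))))) and ((not (a[0] <= 2)) -> (4*p >= 1 <-> (p < -11 -> (a[vec[3]] < 2*vec[0] - 9 -> vec[3] > 2*p - 10))))))
Before vec[p] := p - 7: ((2*pos > -4 -> p < 9) -> (4*p >= -15 <-> (p < -15 -> (a[pos] < 2*store(vec, p, p - 7)[0] - 9 -> pos > 2*p - 2)))) and ((not (2*pos > -4 -> p < 9)) -> ((a[0] <= 2 -> ((not (a[0] <= 2)) and (8*p <= 23 <-> (2*p > 17 -> (a[store(vec, p, p - 7)[3]] < 2*store(vec, p, p - 7)[0] - 9 -> store(vec, p, p - 7)[3] + 4*p > 2))))) and ((not (a[0] <= 2)) -> (4*p >= 1 <-> (p < -11 -> (a[store(vec, p, p - 7)[3]] < 2*store(vec, p, p - 7)[0] - 9 -> store(vec, p, p - 7)[3] > 2*p - 10))))))
The weakest precondition is ((2*pos > -4 -> p < 9) -> (4*p >= -15 <-> (p < -15 -> (a[pos] < 2*store(vec, p, p - 7)[0] - 9 -> pos > 2*p - 2)))) and ((not (2*pos > -4 -> p < 9)) -> ((a[0] <= 2 -> ((not (a[0] <= 2)) and (8*p <= 23 <-> (2*p > 17 -> (a[store(vec, p, p - 7)[3]] < 2*store(vec, p, p - 7)[0] - 9 -> store(vec, p, p - 7)[3] + 4*p > 2))))) and ((not (a[0] <= 2)) -> (4*p >= 1 <-> (p < -11 -> (a[store(vec, p, p - 7)[3]] < 2*store(vec, p, p - 7)[0] - 9 -> store(vec, p, p - 7)[3] > 2*p - 10)))))).
Check whether p = -3 implies it.
Every state satisfying the precondition satisfies the weakest precondition: the implication holds.
Answer: valid


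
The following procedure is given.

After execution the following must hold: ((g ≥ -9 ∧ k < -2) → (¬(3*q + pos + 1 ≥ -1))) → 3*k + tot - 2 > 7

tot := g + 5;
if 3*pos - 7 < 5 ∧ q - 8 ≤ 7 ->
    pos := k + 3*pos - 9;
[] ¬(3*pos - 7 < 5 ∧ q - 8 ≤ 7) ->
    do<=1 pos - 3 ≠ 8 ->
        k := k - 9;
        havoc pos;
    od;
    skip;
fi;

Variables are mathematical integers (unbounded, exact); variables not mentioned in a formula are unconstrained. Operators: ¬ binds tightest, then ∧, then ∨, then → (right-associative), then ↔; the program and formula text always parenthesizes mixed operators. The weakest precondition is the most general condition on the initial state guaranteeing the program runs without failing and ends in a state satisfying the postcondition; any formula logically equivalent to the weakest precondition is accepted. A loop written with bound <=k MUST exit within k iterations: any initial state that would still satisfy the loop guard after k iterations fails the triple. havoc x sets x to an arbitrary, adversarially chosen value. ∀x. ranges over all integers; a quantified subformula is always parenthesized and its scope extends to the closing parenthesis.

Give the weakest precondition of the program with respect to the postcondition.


Working backward. After the program, the postcondition ((g ≥ -9 ∧ k < -2) → (¬(3*q + pos + 1 ≥ -1))) → 3*k + tot - 2 > 7 must hold; in canonical form it is ((g ≥ -9 ∧ k < -2) → (¬(pos + 3*q ≥ -2))) → 3*k + tot > 9.
Then branch requires ((g ≥ -9 ∧ k < -2) → (¬(k + 3*pos + 3*q ≥ 7))) → 3*k + tot > 9; else branch requires (pos ≠ 11 → (∀pos_1. ((¬(pos_1 ≠ 11)) ∧ (((g ≥ -9 ∧ k < 7) → (¬(pos_1 + 3*q ≥ -2))) → 3*k + tot > 36)))) ∧ ((¬(pos ≠ 11)) → (((g ≥ -9 ∧ k < -2) → (¬(pos + 3*q ≥ -2))) → 3*k + tot > 9)).
Before the if: ((3*pos < 12 ∧ q ≤ 15) → (((g ≥ -9 ∧ k < -2) → (¬(k + 3*pos + 3*q ≥ 7))) → 3*k + tot > 9)) ∧ ((¬(3*pos < 12 ∧ q ≤ 15)) → ((pos ≠ 11 → (∀pos_1. ((¬(pos_1 ≠ 11)) ∧ (((g ≥ -9 ∧ k < 7) → (¬(pos_1 + 3*q ≥ -2))) → 3*k + tot > 36)))) ∧ ((¬(pos ≠ 11)) → (((g ≥ -9 ∧ k < -2) → (¬(pos + 3*q ≥ -2))) → 3*k + tot > 9))))
Before tot := g + 5: ((3*pos < 12 ∧ q ≤ 15) → (((g ≥ -9 ∧ k < -2) → (¬(k + 3*pos + 3*q ≥ 7))) → g + 3*k > 4)) ∧ ((¬(3*pos < 12 ∧ q ≤ 15)) → ((pos ≠ 11 → (∀pos_1. ((¬(pos_1 ≠ 11)) ∧ (((g ≥ -9 ∧ k < 7) → (¬(pos_1 + 3*q ≥ -2))) → g + 3*k > 31)))) ∧ ((¬(pos ≠ 11)) → (((g ≥ -9 ∧ k < -2) → (¬(pos + 3*q ≥ -2))) → g + 3*k > 4))))
Answer: WP = ((3*pos < 12 ∧ q ≤ 15) → (((g ≥ -9 ∧ k < -2) → (¬(k + 3*pos + 3*q ≥ 7))) → g + 3*k > 4)) ∧ ((¬(3*pos < 12 ∧ q ≤ 15)) → ((pos ≠ 11 → (∀pos_1. ((¬(pos_1 ≠ 11)) ∧ (((g ≥ -9 ∧ k < 7) → (¬(pos_1 + 3*q ≥ -2))) → g + 3*k > 31)))) ∧ ((¬(pos ≠ 11)) → (((g ≥ -9 ∧ k < -2) → (¬(pos + 3*q ≥ -2))) → g + 3*k > 4))))
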